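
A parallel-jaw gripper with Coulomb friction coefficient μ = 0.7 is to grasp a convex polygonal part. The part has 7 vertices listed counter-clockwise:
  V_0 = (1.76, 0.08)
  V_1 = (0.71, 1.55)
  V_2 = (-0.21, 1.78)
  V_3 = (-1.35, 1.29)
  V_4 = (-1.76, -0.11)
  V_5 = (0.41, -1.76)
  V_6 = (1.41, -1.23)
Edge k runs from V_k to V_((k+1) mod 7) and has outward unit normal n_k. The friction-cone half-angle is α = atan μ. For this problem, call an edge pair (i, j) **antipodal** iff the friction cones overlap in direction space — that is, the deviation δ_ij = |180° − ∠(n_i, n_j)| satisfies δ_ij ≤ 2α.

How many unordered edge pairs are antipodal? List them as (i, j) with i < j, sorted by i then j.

count = 10; pairs: (0,3), (0,4), (1,4), (1,5), (2,4), (2,5), (2,6), (3,5), (3,6), (4,6)

α = atan 0.7 = 34.99°;  2α = 69.98°
n_0 = (+0.8137, +0.5812)
n_1 = (+0.2425, +0.9701)
n_2 = (-0.3949, +0.9187)
n_3 = (-0.9597, +0.2811)
n_4 = (-0.6053, -0.7960)
n_5 = (+0.4683, -0.8836)
n_6 = (+0.9661, -0.2581)
  (0,1): δ = 139.57°  ·
  (0,2): δ = 102.28°  ·
  (0,3): δ = 51.86°  ✓
  (0,4): δ = 17.21°  ✓
  (0,5): δ = 82.39°  ·
  (0,6): δ = 129.50°  ·
  (1,2): δ = 142.70°  ·
  (1,3): δ = 92.29°  ·
  (1,4): δ = 23.21°  ✓
  (1,5): δ = 41.96°  ✓
  (1,6): δ = 89.08°  ·
  (2,3): δ = 129.58°  ·
  (2,4): δ = 60.51°  ✓
  (2,5): δ = 4.66°  ✓
  (2,6): δ = 51.78°  ✓
  (3,4): δ = 110.93°  ·
  (3,5): δ = 45.75°  ✓
  (3,6): δ = 1.36°  ✓
  (4,5): δ = 114.83°  ·
  (4,6): δ = 67.71°  ✓
  (5,6): δ = 132.88°  ·
antipodal pairs: 10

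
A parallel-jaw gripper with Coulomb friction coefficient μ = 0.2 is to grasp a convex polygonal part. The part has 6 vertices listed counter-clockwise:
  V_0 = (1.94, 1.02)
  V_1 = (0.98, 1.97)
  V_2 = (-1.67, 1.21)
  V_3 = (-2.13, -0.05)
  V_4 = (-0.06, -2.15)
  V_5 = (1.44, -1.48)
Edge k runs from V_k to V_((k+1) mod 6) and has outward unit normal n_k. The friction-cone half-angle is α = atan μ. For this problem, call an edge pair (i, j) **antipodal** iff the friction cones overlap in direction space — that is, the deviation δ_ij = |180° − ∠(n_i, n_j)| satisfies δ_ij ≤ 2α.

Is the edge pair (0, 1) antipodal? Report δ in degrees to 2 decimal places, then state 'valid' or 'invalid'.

α = atan 0.2 = 11.31°;  2α = 22.62°
edge 0: e_0 = (-0.96, +0.95);  n_0 = (+0.7034, +0.7108)
edge 1: e_1 = (-2.65, -0.76);  n_1 = (-0.2757, +0.9612)
∠(n_0, n_1) = 60.70°
δ = |180° − 60.70°| = 119.30°
119.30° > 2α = 22.62°  →  invalid

δ = 119.30°, invalid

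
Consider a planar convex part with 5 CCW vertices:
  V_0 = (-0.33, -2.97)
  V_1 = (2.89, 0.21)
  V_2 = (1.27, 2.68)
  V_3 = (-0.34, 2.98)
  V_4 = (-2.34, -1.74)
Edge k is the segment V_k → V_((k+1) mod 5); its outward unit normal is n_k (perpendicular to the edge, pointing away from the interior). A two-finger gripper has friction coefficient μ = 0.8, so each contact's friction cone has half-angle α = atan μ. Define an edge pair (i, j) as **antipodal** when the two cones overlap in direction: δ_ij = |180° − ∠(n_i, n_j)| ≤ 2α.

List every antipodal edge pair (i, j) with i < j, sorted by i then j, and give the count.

count = 5; pairs: (0,2), (0,3), (1,3), (1,4), (2,4)

α = atan 0.8 = 38.66°;  2α = 77.32°
n_0 = (+0.7027, -0.7115)
n_1 = (+0.8362, +0.5484)
n_2 = (+0.1832, +0.9831)
n_3 = (-0.9208, +0.3901)
n_4 = (-0.5220, -0.8530)
  (0,1): δ = 101.38°  ·
  (0,2): δ = 55.20°  ✓
  (0,3): δ = 22.39°  ✓
  (0,4): δ = 103.89°  ·
  (1,2): δ = 133.81°  ·
  (1,3): δ = 56.22°  ✓
  (1,4): δ = 25.28°  ✓
  (2,3): δ = 102.41°  ·
  (2,4): δ = 20.91°  ✓
  (3,4): δ = 98.50°  ·
antipodal pairs: 5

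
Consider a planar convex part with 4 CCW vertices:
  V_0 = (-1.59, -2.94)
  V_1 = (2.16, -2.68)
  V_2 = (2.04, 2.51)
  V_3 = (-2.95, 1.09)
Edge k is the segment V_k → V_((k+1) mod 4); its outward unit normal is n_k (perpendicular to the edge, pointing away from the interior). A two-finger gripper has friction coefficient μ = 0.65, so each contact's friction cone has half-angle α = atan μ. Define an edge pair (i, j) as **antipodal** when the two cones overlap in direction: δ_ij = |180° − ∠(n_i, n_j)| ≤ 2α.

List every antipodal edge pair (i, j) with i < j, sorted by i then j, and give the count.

α = atan 0.65 = 33.02°;  2α = 66.05°
n_0 = (+0.0692, -0.9976)
n_1 = (+0.9997, +0.0231)
n_2 = (-0.2737, +0.9618)
n_3 = (-0.9475, -0.3198)
  (0,1): δ = 92.64°  ·
  (0,2): δ = 11.92°  ✓
  (0,3): δ = 104.68°  ·
  (1,2): δ = 75.44°  ·
  (1,3): δ = 17.32°  ✓
  (2,3): δ = 87.24°  ·
antipodal pairs: 2

count = 2; pairs: (0,2), (1,3)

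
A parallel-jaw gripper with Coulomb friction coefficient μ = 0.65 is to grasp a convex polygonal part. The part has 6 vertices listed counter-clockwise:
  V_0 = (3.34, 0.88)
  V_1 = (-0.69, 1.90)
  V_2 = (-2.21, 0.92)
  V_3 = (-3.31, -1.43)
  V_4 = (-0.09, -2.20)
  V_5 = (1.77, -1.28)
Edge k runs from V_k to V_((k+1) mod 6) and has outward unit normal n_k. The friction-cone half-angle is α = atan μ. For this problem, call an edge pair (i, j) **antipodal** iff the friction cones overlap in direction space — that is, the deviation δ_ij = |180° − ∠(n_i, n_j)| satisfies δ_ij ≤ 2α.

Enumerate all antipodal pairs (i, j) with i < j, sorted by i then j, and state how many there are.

count = 7; pairs: (0,3), (0,4), (1,3), (1,4), (1,5), (2,4), (2,5)

α = atan 0.65 = 33.02°;  2α = 66.05°
n_0 = (+0.2454, +0.9694)
n_1 = (-0.5419, +0.8405)
n_2 = (-0.9057, +0.4239)
n_3 = (-0.2326, -0.9726)
n_4 = (+0.4434, -0.8963)
n_5 = (+0.8089, -0.5879)
  (0,1): δ = 132.99°  ·
  (0,2): δ = 100.88°  ·
  (0,3): δ = 0.75°  ✓
  (0,4): δ = 40.52°  ✓
  (0,5): δ = 68.19°  ·
  (1,2): δ = 147.89°  ·
  (1,3): δ = 46.26°  ✓
  (1,4): δ = 6.49°  ✓
  (1,5): δ = 21.18°  ✓
  (2,3): δ = 78.37°  ·
  (2,4): δ = 38.60°  ✓
  (2,5): δ = 10.93°  ✓
  (3,4): δ = 140.23°  ·
  (3,5): δ = 112.56°  ·
  (4,5): δ = 152.33°  ·
antipodal pairs: 7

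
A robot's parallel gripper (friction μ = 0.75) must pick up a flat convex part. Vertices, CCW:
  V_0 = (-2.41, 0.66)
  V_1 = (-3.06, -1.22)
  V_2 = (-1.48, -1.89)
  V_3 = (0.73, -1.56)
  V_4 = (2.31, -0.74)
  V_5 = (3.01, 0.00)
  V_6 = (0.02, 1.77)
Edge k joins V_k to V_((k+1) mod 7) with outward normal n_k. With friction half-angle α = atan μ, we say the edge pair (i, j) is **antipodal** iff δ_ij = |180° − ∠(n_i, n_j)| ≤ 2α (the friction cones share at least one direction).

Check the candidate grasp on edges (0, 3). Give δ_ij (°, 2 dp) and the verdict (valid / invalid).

δ = 43.50°, valid

α = atan 0.75 = 36.87°;  2α = 73.74°
edge 0: e_0 = (-0.65, -1.88);  n_0 = (-0.9451, +0.3268)
edge 3: e_3 = (+1.58, +0.82);  n_3 = (+0.4606, -0.8876)
∠(n_0, n_3) = 136.50°
δ = |180° − 136.50°| = 43.50°
43.50° ≤ 2α = 73.74°  →  valid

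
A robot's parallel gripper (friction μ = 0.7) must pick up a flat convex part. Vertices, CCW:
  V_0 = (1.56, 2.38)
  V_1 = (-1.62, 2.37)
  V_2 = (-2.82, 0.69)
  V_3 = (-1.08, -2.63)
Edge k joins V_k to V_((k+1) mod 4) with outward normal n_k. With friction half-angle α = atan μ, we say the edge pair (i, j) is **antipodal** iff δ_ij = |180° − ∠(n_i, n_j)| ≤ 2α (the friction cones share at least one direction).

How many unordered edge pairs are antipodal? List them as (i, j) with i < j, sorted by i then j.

count = 4; pairs: (0,2), (0,3), (1,3), (2,3)

α = atan 0.7 = 34.99°;  2α = 69.98°
n_0 = (-0.0031, +1.0000)
n_1 = (-0.8137, +0.5812)
n_2 = (-0.8857, -0.4642)
n_3 = (+0.8847, -0.4662)
  (0,1): δ = 125.72°  ·
  (0,2): δ = 62.52°  ✓
  (0,3): δ = 62.03°  ✓
  (1,2): δ = 116.80°  ·
  (1,3): δ = 7.75°  ✓
  (2,3): δ = 55.45°  ✓
antipodal pairs: 4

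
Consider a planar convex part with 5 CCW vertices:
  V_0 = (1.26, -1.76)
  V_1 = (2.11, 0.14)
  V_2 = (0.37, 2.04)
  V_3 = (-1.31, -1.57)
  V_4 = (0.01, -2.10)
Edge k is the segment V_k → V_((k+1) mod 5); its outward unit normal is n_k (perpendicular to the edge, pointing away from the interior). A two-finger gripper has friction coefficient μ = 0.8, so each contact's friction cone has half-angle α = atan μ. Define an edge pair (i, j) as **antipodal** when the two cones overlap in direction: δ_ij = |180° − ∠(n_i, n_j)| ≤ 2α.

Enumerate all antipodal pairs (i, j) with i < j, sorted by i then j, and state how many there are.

α = atan 0.8 = 38.66°;  2α = 77.32°
n_0 = (+0.9128, -0.4084)
n_1 = (+0.7375, +0.6754)
n_2 = (-0.9066, +0.4219)
n_3 = (-0.3726, -0.9280)
n_4 = (+0.2625, -0.9649)
  (0,1): δ = 113.41°  ·
  (0,2): δ = 0.85°  ✓
  (0,3): δ = 92.23°  ·
  (0,4): δ = 129.32°  ·
  (1,2): δ = 67.44°  ✓
  (1,3): δ = 25.64°  ✓
  (1,4): δ = 62.73°  ✓
  (2,3): δ = 86.92°  ·
  (2,4): δ = 49.83°  ✓
  (3,4): δ = 142.91°  ·
antipodal pairs: 5

count = 5; pairs: (0,2), (1,2), (1,3), (1,4), (2,4)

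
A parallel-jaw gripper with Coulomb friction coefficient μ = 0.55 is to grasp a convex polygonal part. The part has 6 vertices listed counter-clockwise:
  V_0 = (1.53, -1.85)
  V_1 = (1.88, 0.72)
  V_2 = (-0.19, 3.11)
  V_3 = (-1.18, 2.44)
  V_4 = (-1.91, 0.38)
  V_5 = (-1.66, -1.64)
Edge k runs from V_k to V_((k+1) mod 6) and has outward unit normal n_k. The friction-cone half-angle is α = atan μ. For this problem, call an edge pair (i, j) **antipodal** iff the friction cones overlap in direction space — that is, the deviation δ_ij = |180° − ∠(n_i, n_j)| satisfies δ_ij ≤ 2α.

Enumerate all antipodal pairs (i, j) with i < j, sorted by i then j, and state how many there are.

α = atan 0.55 = 28.81°;  2α = 57.62°
n_0 = (+0.9909, -0.1349)
n_1 = (+0.7559, +0.6547)
n_2 = (-0.5605, +0.8282)
n_3 = (-0.9426, +0.3340)
n_4 = (-0.9924, -0.1228)
n_5 = (-0.0657, -0.9978)
  (0,1): δ = 131.35°  ·
  (0,2): δ = 48.16°  ✓
  (0,3): δ = 11.76°  ✓
  (0,4): δ = 14.81°  ✓
  (0,5): δ = 93.99°  ·
  (1,2): δ = 96.81°  ·
  (1,3): δ = 60.41°  ·
  (1,4): δ = 33.84°  ✓
  (1,5): δ = 45.34°  ✓
  (2,3): δ = 143.60°  ·
  (2,4): δ = 117.03°  ·
  (2,5): δ = 37.86°  ✓
  (3,4): δ = 153.43°  ·
  (3,5): δ = 74.25°  ·
  (4,5): δ = 100.82°  ·
antipodal pairs: 6

count = 6; pairs: (0,2), (0,3), (0,4), (1,4), (1,5), (2,5)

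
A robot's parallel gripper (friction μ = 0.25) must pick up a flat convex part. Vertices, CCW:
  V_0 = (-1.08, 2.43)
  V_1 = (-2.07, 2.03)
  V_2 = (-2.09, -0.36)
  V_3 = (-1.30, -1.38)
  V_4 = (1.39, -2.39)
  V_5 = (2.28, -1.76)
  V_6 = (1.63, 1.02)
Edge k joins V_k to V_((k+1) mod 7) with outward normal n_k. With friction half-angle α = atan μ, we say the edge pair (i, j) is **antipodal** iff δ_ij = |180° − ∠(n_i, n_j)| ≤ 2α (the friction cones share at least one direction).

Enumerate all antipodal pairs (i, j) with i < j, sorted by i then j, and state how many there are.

count = 5; pairs: (0,4), (1,5), (2,5), (2,6), (3,6)

α = atan 0.25 = 14.04°;  2α = 28.07°
n_0 = (-0.3746, +0.9272)
n_1 = (-1.0000, +0.0084)
n_2 = (-0.7906, -0.6123)
n_3 = (-0.3515, -0.9362)
n_4 = (+0.5778, -0.8162)
n_5 = (+0.9737, +0.2277)
n_6 = (+0.4616, +0.8871)
  (0,1): δ = 112.48°  ·
  (0,2): δ = 74.24°  ·
  (0,3): δ = 42.58°  ·
  (0,4): δ = 13.29°  ✓
  (0,5): δ = 81.16°  ·
  (0,6): δ = 130.51°  ·
  (1,2): δ = 141.76°  ·
  (1,3): δ = 110.10°  ·
  (1,4): δ = 54.23°  ·
  (1,5): δ = 13.64°  ✓
  (1,6): δ = 62.99°  ·
  (2,3): δ = 148.34°  ·
  (2,4): δ = 92.46°  ·
  (2,5): δ = 24.60°  ✓
  (2,6): δ = 24.75°  ✓
  (3,4): δ = 124.13°  ·
  (3,5): δ = 56.26°  ·
  (3,6): δ = 6.91°  ✓
  (4,5): δ = 112.13°  ·
  (4,6): δ = 62.78°  ·
  (5,6): δ = 130.65°  ·
antipodal pairs: 5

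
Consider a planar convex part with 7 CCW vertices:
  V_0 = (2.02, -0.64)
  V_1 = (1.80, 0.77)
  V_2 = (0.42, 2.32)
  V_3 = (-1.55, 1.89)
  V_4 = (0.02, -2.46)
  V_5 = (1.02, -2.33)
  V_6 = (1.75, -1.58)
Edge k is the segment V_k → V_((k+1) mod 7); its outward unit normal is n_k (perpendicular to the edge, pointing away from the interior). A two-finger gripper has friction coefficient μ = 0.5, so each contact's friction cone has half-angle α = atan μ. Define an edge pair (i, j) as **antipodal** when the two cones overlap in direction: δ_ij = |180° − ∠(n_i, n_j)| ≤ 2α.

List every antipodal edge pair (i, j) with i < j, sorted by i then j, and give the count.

count = 5; pairs: (0,3), (1,3), (2,4), (2,5), (3,6)

α = atan 0.5 = 26.57°;  2α = 53.13°
n_0 = (+0.9880, +0.1542)
n_1 = (+0.7469, +0.6650)
n_2 = (-0.2133, +0.9770)
n_3 = (-0.9406, -0.3395)
n_4 = (+0.1289, -0.9917)
n_5 = (+0.7166, -0.6975)
n_6 = (+0.9611, -0.2761)
  (0,1): δ = 147.19°  ·
  (0,2): δ = 86.56°  ·
  (0,3): δ = 10.98°  ✓
  (0,4): δ = 88.54°  ·
  (0,5): δ = 126.91°  ·
  (0,6): δ = 155.11°  ·
  (1,2): δ = 119.37°  ·
  (1,3): δ = 21.83°  ✓
  (1,4): δ = 55.73°  ·
  (1,5): δ = 94.09°  ·
  (1,6): δ = 122.29°  ·
  (2,3): δ = 82.47°  ·
  (2,4): δ = 4.91°  ✓
  (2,5): δ = 33.46°  ✓
  (2,6): δ = 61.66°  ·
  (3,4): δ = 102.44°  ·
  (3,5): δ = 64.07°  ·
  (3,6): δ = 35.87°  ✓
  (4,5): δ = 141.63°  ·
  (4,6): δ = 113.43°  ·
  (5,6): δ = 151.80°  ·
antipodal pairs: 5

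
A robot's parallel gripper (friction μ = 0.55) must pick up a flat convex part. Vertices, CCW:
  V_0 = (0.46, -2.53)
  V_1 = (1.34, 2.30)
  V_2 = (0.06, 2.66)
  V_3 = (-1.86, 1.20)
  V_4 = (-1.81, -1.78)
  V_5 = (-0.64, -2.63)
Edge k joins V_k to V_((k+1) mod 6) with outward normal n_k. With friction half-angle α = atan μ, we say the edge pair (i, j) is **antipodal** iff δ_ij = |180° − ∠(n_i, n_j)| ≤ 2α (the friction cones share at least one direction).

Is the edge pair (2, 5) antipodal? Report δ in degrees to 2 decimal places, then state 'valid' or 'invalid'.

δ = 32.06°, valid

α = atan 0.55 = 28.81°;  2α = 57.62°
edge 2: e_2 = (-1.92, -1.46);  n_2 = (-0.6053, +0.7960)
edge 5: e_5 = (+1.10, +0.10);  n_5 = (+0.0905, -0.9959)
∠(n_2, n_5) = 147.94°
δ = |180° − 147.94°| = 32.06°
32.06° ≤ 2α = 57.62°  →  valid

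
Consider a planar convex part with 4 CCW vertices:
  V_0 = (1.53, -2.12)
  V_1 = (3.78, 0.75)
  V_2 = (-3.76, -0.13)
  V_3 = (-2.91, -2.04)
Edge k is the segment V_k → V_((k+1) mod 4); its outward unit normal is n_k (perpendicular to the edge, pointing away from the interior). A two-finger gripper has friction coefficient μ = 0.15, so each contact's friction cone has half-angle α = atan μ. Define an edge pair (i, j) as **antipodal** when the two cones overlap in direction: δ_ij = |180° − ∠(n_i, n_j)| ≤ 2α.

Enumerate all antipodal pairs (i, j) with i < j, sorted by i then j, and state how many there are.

α = atan 0.15 = 8.53°;  2α = 17.06°
n_0 = (+0.7870, -0.6170)
n_1 = (-0.1159, +0.9933)
n_2 = (-0.9136, -0.4066)
n_3 = (-0.0180, -0.9998)
  (0,1): δ = 45.25°  ·
  (0,2): δ = 62.09°  ·
  (0,3): δ = 127.06°  ·
  (1,2): δ = 72.67°  ·
  (1,3): δ = 7.69°  ✓
  (2,3): δ = 115.02°  ·
antipodal pairs: 1

count = 1; pairs: (1,3)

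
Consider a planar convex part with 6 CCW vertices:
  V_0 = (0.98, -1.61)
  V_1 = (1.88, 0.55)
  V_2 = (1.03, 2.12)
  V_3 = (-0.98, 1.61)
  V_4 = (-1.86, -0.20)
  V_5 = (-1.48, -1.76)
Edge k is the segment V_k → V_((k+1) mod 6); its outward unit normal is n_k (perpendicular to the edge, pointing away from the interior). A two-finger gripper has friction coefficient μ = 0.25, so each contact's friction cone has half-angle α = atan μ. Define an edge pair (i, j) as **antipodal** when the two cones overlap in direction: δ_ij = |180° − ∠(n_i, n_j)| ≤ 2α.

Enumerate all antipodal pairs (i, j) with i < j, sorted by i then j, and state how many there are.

count = 3; pairs: (0,3), (1,4), (2,5)

α = atan 0.25 = 14.04°;  2α = 28.07°
n_0 = (+0.9231, -0.3846)
n_1 = (+0.8794, +0.4761)
n_2 = (-0.2459, +0.9693)
n_3 = (-0.8993, +0.4372)
n_4 = (-0.9716, -0.2367)
n_5 = (+0.0609, -0.9981)
  (0,1): δ = 128.95°  ·
  (0,2): δ = 53.14°  ·
  (0,3): δ = 3.31°  ✓
  (0,4): δ = 36.31°  ·
  (0,5): δ = 116.11°  ·
  (1,2): δ = 104.19°  ·
  (1,3): δ = 54.36°  ·
  (1,4): δ = 14.74°  ✓
  (1,5): δ = 65.06°  ·
  (2,3): δ = 130.17°  ·
  (2,4): δ = 90.55°  ·
  (2,5): δ = 10.75°  ✓
  (3,4): δ = 140.38°  ·
  (3,5): δ = 60.58°  ·
  (4,5): δ = 100.20°  ·
antipodal pairs: 3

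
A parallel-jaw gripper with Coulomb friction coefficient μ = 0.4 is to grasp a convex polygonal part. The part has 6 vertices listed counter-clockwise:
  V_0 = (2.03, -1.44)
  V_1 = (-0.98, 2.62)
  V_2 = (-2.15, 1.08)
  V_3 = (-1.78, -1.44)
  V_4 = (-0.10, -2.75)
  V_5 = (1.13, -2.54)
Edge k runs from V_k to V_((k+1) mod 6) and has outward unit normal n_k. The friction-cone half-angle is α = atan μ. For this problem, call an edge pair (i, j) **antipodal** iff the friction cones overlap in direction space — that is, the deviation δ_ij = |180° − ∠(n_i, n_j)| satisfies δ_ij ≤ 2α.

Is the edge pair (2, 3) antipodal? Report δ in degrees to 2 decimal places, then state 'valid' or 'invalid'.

δ = 136.30°, invalid

α = atan 0.4 = 21.80°;  2α = 43.60°
edge 2: e_2 = (+0.37, -2.52);  n_2 = (-0.9894, -0.1453)
edge 3: e_3 = (+1.68, -1.31);  n_3 = (-0.6149, -0.7886)
∠(n_2, n_3) = 43.70°
δ = |180° − 43.70°| = 136.30°
136.30° > 2α = 43.60°  →  invalid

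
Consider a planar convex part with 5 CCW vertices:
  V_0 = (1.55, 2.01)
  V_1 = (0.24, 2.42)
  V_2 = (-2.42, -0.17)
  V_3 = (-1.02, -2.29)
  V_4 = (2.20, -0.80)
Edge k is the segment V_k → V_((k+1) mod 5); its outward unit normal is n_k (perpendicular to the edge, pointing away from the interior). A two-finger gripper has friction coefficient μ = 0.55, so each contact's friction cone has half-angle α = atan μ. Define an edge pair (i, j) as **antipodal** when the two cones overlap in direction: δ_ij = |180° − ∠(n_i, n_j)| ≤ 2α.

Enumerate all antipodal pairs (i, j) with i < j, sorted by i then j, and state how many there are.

count = 4; pairs: (0,2), (0,3), (1,3), (2,4)

α = atan 0.55 = 28.81°;  2α = 57.62°
n_0 = (+0.2987, +0.9544)
n_1 = (-0.6976, +0.7165)
n_2 = (-0.8345, -0.5511)
n_3 = (+0.4200, -0.9075)
n_4 = (+0.9743, +0.2254)
  (0,1): δ = 118.38°  ·
  (0,2): δ = 39.18°  ✓
  (0,3): δ = 42.21°  ✓
  (0,4): δ = 120.40°  ·
  (1,2): δ = 100.80°  ·
  (1,3): δ = 19.40°  ✓
  (1,4): δ = 58.79°  ·
  (2,3): δ = 98.61°  ·
  (2,4): δ = 20.42°  ✓
  (3,4): δ = 101.81°  ·
antipodal pairs: 4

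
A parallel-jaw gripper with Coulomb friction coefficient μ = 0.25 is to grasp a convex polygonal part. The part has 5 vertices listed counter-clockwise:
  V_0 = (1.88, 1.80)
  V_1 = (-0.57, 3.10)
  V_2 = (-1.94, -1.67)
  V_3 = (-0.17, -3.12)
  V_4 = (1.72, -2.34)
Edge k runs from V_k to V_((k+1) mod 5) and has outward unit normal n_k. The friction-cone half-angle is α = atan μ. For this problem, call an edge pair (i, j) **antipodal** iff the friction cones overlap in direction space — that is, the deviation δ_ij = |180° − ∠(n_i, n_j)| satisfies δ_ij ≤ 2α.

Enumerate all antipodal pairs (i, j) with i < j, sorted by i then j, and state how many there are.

count = 2; pairs: (0,2), (1,4)

α = atan 0.25 = 14.04°;  2α = 28.07°
n_0 = (+0.4687, +0.8833)
n_1 = (-0.9611, +0.2761)
n_2 = (-0.6337, -0.7736)
n_3 = (+0.3815, -0.9244)
n_4 = (+0.9993, -0.0386)
  (0,1): δ = 78.07°  ·
  (0,2): δ = 11.37°  ✓
  (0,3): δ = 50.38°  ·
  (0,4): δ = 115.74°  ·
  (1,2): δ = 113.30°  ·
  (1,3): δ = 51.55°  ·
  (1,4): δ = 13.81°  ✓
  (2,3): δ = 118.25°  ·
  (2,4): δ = 52.89°  ·
  (3,4): δ = 114.64°  ·
antipodal pairs: 2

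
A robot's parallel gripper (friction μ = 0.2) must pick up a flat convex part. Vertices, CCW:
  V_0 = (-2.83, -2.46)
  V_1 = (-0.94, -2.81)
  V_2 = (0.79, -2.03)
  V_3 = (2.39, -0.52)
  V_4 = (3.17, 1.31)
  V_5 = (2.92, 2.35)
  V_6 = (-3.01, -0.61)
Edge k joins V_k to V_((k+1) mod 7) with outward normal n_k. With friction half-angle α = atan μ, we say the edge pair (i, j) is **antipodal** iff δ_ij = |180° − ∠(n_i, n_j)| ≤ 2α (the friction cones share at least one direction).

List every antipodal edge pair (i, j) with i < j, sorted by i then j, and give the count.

count = 3; pairs: (1,5), (2,5), (4,6)

α = atan 0.2 = 11.31°;  2α = 22.62°
n_0 = (-0.1821, -0.9833)
n_1 = (+0.4110, -0.9116)
n_2 = (+0.6864, -0.7273)
n_3 = (+0.9199, -0.3921)
n_4 = (+0.9723, +0.2337)
n_5 = (-0.4466, +0.8947)
n_6 = (-0.9953, -0.0968)
  (0,1): δ = 145.24°  ·
  (0,2): δ = 126.17°  ·
  (0,3): δ = 102.59°  ·
  (0,4): δ = 65.99°  ·
  (0,5): δ = 37.02°  ·
  (0,6): δ = 106.05°  ·
  (1,2): δ = 160.93°  ·
  (1,3): δ = 137.35°  ·
  (1,4): δ = 100.75°  ·
  (1,5): δ = 2.26°  ✓
  (1,6): δ = 71.29°  ·
  (2,3): δ = 156.43°  ·
  (2,4): δ = 119.83°  ·
  (2,5): δ = 16.82°  ✓
  (2,6): δ = 52.21°  ·
  (3,4): δ = 143.40°  ·
  (3,5): δ = 40.39°  ·
  (3,6): δ = 28.64°  ·
  (4,5): δ = 76.99°  ·
  (4,6): δ = 7.96°  ✓
  (5,6): δ = 110.97°  ·
antipodal pairs: 3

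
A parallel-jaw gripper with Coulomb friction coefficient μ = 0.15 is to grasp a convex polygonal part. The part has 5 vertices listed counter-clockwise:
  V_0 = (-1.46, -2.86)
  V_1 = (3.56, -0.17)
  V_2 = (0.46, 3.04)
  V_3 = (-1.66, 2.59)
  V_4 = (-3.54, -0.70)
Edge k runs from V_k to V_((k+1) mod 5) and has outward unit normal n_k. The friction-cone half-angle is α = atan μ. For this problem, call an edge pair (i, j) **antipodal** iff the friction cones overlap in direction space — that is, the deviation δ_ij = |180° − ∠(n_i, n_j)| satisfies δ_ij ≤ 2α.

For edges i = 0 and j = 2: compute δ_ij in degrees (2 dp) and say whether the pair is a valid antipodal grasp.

α = atan 0.15 = 8.53°;  2α = 17.06°
edge 0: e_0 = (+5.02, +2.69);  n_0 = (+0.4723, -0.8814)
edge 2: e_2 = (-2.12, -0.45);  n_2 = (-0.2076, +0.9782)
∠(n_0, n_2) = 163.80°
δ = |180° − 163.80°| = 16.20°
16.20° ≤ 2α = 17.06°  →  valid

δ = 16.20°, valid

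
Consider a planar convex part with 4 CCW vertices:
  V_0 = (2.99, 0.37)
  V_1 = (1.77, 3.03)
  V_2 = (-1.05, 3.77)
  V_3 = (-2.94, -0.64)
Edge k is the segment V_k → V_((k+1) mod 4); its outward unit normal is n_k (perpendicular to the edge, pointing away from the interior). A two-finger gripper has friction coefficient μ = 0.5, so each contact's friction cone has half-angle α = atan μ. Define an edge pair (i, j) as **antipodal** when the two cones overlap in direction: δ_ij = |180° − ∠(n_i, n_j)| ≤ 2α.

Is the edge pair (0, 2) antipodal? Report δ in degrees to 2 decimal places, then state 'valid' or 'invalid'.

α = atan 0.5 = 26.57°;  2α = 53.13°
edge 0: e_0 = (-1.22, +2.66);  n_0 = (+0.9090, +0.4169)
edge 2: e_2 = (-1.89, -4.41);  n_2 = (-0.9191, +0.3939)
∠(n_0, n_2) = 132.16°
δ = |180° − 132.16°| = 47.84°
47.84° ≤ 2α = 53.13°  →  valid

δ = 47.84°, valid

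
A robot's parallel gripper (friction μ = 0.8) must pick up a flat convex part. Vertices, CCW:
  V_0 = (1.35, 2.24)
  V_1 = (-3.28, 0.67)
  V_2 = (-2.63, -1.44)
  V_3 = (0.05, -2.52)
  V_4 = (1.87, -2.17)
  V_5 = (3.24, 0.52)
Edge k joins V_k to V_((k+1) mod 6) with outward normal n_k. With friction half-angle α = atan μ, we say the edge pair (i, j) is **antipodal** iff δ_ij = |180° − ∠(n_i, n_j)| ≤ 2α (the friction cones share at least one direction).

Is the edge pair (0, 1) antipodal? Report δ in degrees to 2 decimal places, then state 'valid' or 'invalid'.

δ = 91.61°, invalid

α = atan 0.8 = 38.66°;  2α = 77.32°
edge 0: e_0 = (-4.63, -1.57);  n_0 = (-0.3211, +0.9470)
edge 1: e_1 = (+0.65, -2.11);  n_1 = (-0.9557, -0.2944)
∠(n_0, n_1) = 88.39°
δ = |180° − 88.39°| = 91.61°
91.61° > 2α = 77.32°  →  invalid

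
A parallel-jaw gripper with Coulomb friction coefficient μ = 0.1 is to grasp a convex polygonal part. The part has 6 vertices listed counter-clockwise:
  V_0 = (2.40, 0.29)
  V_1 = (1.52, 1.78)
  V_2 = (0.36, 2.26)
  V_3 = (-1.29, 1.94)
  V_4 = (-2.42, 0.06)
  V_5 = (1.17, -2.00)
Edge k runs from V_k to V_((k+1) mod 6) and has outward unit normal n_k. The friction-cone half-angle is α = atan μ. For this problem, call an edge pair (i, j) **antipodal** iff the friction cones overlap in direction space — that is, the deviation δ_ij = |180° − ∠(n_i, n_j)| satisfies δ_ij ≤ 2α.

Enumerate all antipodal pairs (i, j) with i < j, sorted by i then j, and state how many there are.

α = atan 0.1 = 5.71°;  2α = 11.42°
n_0 = (+0.8610, +0.5085)
n_1 = (+0.3824, +0.9240)
n_2 = (-0.1904, +0.9817)
n_3 = (-0.8571, +0.5152)
n_4 = (-0.4977, -0.8673)
n_5 = (+0.8810, -0.4732)
  (0,1): δ = 143.05°  ·
  (0,2): δ = 109.59°  ·
  (0,3): δ = 61.57°  ·
  (0,4): δ = 29.59°  ·
  (0,5): δ = 121.19°  ·
  (1,2): δ = 146.54°  ·
  (1,3): δ = 98.53°  ·
  (1,4): δ = 7.37°  ✓
  (1,5): δ = 84.24°  ·
  (2,3): δ = 131.98°  ·
  (2,4): δ = 40.82°  ·
  (2,5): δ = 50.78°  ·
  (3,4): δ = 88.84°  ·
  (3,5): δ = 2.77°  ✓
  (4,5): δ = 88.39°  ·
antipodal pairs: 2

count = 2; pairs: (1,4), (3,5)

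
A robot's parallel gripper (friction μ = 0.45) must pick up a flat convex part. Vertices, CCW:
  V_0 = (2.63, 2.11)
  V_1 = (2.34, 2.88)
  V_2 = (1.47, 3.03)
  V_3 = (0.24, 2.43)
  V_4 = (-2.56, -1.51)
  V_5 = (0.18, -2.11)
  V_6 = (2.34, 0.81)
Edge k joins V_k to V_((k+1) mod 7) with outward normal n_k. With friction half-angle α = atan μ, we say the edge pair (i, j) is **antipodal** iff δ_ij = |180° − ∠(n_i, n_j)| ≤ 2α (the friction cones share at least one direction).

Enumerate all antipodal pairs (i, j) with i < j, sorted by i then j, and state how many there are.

count = 5; pairs: (1,4), (2,4), (2,5), (3,5), (3,6)

α = atan 0.45 = 24.23°;  2α = 48.46°
n_0 = (+0.9358, +0.3525)
n_1 = (+0.1699, +0.9855)
n_2 = (-0.4384, +0.8988)
n_3 = (-0.8151, +0.5793)
n_4 = (-0.2139, -0.9769)
n_5 = (+0.8039, -0.5947)
n_6 = (+0.9760, -0.2177)
  (0,1): δ = 120.42°  ·
  (0,2): δ = 84.63°  ·
  (0,3): δ = 56.04°  ·
  (0,4): δ = 57.01°  ·
  (0,5): δ = 122.87°  ·
  (0,6): δ = 146.79°  ·
  (1,2): δ = 144.21°  ·
  (1,3): δ = 115.62°  ·
  (1,4): δ = 2.57°  ✓
  (1,5): δ = 63.29°  ·
  (1,6): δ = 87.21°  ·
  (2,3): δ = 151.40°  ·
  (2,4): δ = 38.35°  ✓
  (2,5): δ = 27.51°  ✓
  (2,6): δ = 51.42°  ·
  (3,4): δ = 66.95°  ·
  (3,5): δ = 1.09°  ✓
  (3,6): δ = 22.82°  ✓
  (4,5): δ = 114.14°  ·
  (4,6): δ = 90.22°  ·
  (5,6): δ = 156.08°  ·
antipodal pairs: 5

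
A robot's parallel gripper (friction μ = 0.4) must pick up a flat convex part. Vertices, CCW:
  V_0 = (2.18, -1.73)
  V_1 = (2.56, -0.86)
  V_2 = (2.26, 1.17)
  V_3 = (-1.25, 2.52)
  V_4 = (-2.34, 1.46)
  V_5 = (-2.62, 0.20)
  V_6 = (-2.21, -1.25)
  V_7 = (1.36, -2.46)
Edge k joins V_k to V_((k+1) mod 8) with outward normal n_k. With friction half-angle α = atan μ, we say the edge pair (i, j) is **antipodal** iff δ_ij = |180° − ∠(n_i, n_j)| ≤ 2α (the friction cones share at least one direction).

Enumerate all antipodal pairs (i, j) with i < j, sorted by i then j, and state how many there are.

count = 8; pairs: (0,3), (0,4), (0,5), (1,4), (1,5), (2,6), (3,7), (4,7)

α = atan 0.4 = 21.80°;  2α = 43.60°
n_0 = (+0.9164, -0.4003)
n_1 = (+0.9893, +0.1462)
n_2 = (+0.3590, +0.9333)
n_3 = (-0.6972, +0.7169)
n_4 = (-0.9762, +0.2169)
n_5 = (-0.9623, -0.2721)
n_6 = (-0.3210, -0.9471)
n_7 = (+0.6649, -0.7469)
  (0,1): δ = 148.00°  ·
  (0,2): δ = 87.44°  ·
  (0,3): δ = 22.20°  ✓
  (0,4): δ = 11.07°  ✓
  (0,5): δ = 39.38°  ✓
  (0,6): δ = 94.87°  ·
  (0,7): δ = 155.27°  ·
  (1,2): δ = 119.44°  ·
  (1,3): δ = 54.21°  ·
  (1,4): δ = 20.94°  ✓
  (1,5): δ = 7.38°  ✓
  (1,6): δ = 62.87°  ·
  (1,7): δ = 123.27°  ·
  (2,3): δ = 114.76°  ·
  (2,4): δ = 81.49°  ·
  (2,5): δ = 53.17°  ·
  (2,6): δ = 2.31°  ✓
  (2,7): δ = 62.71°  ·
  (3,4): δ = 146.73°  ·
  (3,5): δ = 118.41°  ·
  (3,6): δ = 62.92°  ·
  (3,7): δ = 2.52°  ✓
  (4,5): δ = 151.68°  ·
  (4,6): δ = 96.19°  ·
  (4,7): δ = 35.79°  ✓
  (5,6): δ = 124.51°  ·
  (5,7): δ = 64.11°  ·
  (6,7): δ = 119.60°  ·
antipodal pairs: 8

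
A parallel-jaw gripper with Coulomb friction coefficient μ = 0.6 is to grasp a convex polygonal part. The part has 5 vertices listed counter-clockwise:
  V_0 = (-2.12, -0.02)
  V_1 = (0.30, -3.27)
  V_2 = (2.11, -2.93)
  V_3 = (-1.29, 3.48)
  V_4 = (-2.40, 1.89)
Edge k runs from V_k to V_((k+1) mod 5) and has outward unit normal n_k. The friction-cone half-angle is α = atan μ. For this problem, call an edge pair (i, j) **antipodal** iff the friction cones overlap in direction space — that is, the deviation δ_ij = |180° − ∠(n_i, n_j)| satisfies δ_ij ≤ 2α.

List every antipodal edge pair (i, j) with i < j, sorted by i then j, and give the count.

count = 3; pairs: (0,2), (1,3), (2,4)

α = atan 0.6 = 30.96°;  2α = 61.93°
n_0 = (-0.8021, -0.5972)
n_1 = (+0.1846, -0.9828)
n_2 = (+0.8834, +0.4686)
n_3 = (-0.8200, +0.5724)
n_4 = (-0.9894, -0.1450)
  (0,1): δ = 116.03°  ·
  (0,2): δ = 8.73°  ✓
  (0,3): δ = 108.41°  ·
  (0,4): δ = 151.67°  ·
  (1,2): δ = 72.70°  ·
  (1,3): δ = 44.44°  ✓
  (1,4): δ = 87.70°  ·
  (2,3): δ = 62.86°  ·
  (2,4): δ = 19.60°  ✓
  (3,4): δ = 136.74°  ·
antipodal pairs: 3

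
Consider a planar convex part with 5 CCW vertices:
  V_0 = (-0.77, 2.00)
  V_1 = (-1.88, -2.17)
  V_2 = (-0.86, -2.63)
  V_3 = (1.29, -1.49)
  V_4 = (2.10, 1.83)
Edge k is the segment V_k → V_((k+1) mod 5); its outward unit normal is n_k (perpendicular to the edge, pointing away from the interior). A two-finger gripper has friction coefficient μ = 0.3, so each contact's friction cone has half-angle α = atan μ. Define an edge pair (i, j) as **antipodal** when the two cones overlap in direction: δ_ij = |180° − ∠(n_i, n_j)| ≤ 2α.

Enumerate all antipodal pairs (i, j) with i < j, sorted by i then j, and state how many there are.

α = atan 0.3 = 16.70°;  2α = 33.40°
n_0 = (-0.9664, +0.2572)
n_1 = (-0.4111, -0.9116)
n_2 = (+0.4685, -0.8835)
n_3 = (+0.9715, -0.2370)
n_4 = (+0.0591, +0.9983)
  (0,1): δ = 99.37°  ·
  (0,2): δ = 47.16°  ·
  (0,3): δ = 1.19°  ✓
  (0,4): δ = 101.52°  ·
  (1,2): δ = 127.79°  ·
  (1,3): δ = 79.44°  ·
  (1,4): δ = 20.88°  ✓
  (2,3): δ = 131.64°  ·
  (2,4): δ = 31.32°  ✓
  (3,4): δ = 79.68°  ·
antipodal pairs: 3

count = 3; pairs: (0,3), (1,4), (2,4)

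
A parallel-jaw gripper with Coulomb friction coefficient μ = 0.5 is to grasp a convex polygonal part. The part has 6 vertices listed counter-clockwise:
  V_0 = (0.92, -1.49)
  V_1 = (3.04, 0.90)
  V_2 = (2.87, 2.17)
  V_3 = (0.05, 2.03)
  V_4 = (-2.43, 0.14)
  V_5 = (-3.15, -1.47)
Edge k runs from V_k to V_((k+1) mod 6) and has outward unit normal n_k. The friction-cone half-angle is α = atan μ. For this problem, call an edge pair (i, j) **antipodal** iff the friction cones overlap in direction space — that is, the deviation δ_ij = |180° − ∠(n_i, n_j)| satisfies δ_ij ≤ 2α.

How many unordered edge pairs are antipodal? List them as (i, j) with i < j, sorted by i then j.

count = 6; pairs: (0,2), (0,3), (0,4), (1,4), (2,5), (3,5)

α = atan 0.5 = 26.57°;  2α = 53.13°
n_0 = (+0.7481, -0.6636)
n_1 = (+0.9912, +0.1327)
n_2 = (-0.0496, +0.9988)
n_3 = (-0.6061, +0.7954)
n_4 = (-0.9129, +0.4082)
n_5 = (-0.0049, -1.0000)
  (0,1): δ = 130.80°  ·
  (0,2): δ = 45.58°  ✓
  (0,3): δ = 11.12°  ✓
  (0,4): δ = 17.48°  ✓
  (0,5): δ = 131.29°  ·
  (1,2): δ = 94.78°  ·
  (1,3): δ = 60.31°  ·
  (1,4): δ = 31.72°  ✓
  (1,5): δ = 82.09°  ·
  (2,3): δ = 145.53°  ·
  (2,4): δ = 116.94°  ·
  (2,5): δ = 3.12°  ✓
  (3,4): δ = 151.41°  ·
  (3,5): δ = 37.59°  ✓
  (4,5): δ = 66.19°  ·
antipodal pairs: 6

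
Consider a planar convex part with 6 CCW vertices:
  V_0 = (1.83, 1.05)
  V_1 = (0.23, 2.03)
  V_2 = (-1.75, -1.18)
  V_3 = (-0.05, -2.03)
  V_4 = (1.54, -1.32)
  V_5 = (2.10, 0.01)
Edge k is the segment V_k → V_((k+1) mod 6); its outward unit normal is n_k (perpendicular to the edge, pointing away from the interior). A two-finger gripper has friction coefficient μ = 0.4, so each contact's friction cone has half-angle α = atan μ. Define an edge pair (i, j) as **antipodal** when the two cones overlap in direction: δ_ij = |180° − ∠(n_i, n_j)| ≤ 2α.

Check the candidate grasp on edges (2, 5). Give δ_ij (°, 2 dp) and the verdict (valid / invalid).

α = atan 0.4 = 21.80°;  2α = 43.60°
edge 2: e_2 = (+1.70, -0.85);  n_2 = (-0.4472, -0.8944)
edge 5: e_5 = (-0.27, +1.04);  n_5 = (+0.9679, +0.2513)
∠(n_2, n_5) = 131.12°
δ = |180° − 131.12°| = 48.88°
48.88° > 2α = 43.60°  →  invalid

δ = 48.88°, invalid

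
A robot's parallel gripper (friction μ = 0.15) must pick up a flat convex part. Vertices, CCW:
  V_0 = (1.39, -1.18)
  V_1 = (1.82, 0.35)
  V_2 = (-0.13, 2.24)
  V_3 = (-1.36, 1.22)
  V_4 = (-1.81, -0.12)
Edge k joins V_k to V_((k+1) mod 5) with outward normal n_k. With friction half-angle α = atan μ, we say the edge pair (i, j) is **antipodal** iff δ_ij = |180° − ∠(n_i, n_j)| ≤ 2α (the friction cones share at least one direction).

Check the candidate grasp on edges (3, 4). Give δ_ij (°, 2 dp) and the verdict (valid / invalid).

α = atan 0.15 = 8.53°;  2α = 17.06°
edge 3: e_3 = (-0.45, -1.34);  n_3 = (-0.9480, +0.3183)
edge 4: e_4 = (+3.20, -1.06);  n_4 = (-0.3144, -0.9493)
∠(n_3, n_4) = 90.24°
δ = |180° − 90.24°| = 89.76°
89.76° > 2α = 17.06°  →  invalid

δ = 89.76°, invalid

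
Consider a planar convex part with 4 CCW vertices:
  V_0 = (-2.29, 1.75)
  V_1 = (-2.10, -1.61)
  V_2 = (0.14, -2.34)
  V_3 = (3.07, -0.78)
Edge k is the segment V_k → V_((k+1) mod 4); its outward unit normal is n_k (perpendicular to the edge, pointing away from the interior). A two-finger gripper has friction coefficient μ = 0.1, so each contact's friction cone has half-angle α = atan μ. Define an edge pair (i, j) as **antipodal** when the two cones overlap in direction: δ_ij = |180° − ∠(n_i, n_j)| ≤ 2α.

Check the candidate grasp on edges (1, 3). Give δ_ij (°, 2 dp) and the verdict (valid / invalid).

δ = 7.22°, valid

α = atan 0.1 = 5.71°;  2α = 11.42°
edge 1: e_1 = (+2.24, -0.73);  n_1 = (-0.3099, -0.9508)
edge 3: e_3 = (-5.36, +2.53);  n_3 = (+0.4269, +0.9043)
∠(n_1, n_3) = 172.78°
δ = |180° − 172.78°| = 7.22°
7.22° ≤ 2α = 11.42°  →  valid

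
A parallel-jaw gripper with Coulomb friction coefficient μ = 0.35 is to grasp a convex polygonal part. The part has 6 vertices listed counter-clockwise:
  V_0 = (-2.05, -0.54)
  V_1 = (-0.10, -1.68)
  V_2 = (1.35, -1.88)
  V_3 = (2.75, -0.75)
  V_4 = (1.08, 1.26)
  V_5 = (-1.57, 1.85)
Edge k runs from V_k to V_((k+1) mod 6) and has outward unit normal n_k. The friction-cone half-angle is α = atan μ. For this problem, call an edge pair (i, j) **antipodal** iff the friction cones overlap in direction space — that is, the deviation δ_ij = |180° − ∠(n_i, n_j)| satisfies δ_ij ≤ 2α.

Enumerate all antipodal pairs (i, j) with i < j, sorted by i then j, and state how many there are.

count = 3; pairs: (0,3), (0,4), (1,4)

α = atan 0.35 = 19.29°;  2α = 38.58°
n_0 = (-0.5047, -0.8633)
n_1 = (-0.1366, -0.9906)
n_2 = (+0.6281, -0.7782)
n_3 = (+0.7692, +0.6391)
n_4 = (+0.2173, +0.9761)
n_5 = (-0.9804, +0.1969)
  (0,1): δ = 157.54°  ·
  (0,2): δ = 110.78°  ·
  (0,3): δ = 19.97°  ✓
  (0,4): δ = 17.76°  ✓
  (0,5): δ = 108.96°  ·
  (1,2): δ = 133.24°  ·
  (1,3): δ = 42.43°  ·
  (1,4): δ = 4.70°  ✓
  (1,5): δ = 86.50°  ·
  (2,3): δ = 89.19°  ·
  (2,4): δ = 51.46°  ·
  (2,5): δ = 39.74°  ·
  (3,4): δ = 142.27°  ·
  (3,5): δ = 51.08°  ·
  (4,5): δ = 88.80°  ·
antipodal pairs: 3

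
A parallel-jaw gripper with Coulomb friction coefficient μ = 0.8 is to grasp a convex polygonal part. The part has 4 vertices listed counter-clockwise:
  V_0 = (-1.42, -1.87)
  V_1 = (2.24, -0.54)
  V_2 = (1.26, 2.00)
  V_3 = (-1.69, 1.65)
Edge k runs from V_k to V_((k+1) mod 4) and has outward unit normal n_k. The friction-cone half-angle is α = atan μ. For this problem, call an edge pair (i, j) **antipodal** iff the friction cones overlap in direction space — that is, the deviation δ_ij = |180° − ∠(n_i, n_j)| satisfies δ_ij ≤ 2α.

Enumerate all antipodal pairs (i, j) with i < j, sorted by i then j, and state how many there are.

α = atan 0.8 = 38.66°;  2α = 77.32°
n_0 = (+0.3415, -0.9399)
n_1 = (+0.9330, +0.3600)
n_2 = (-0.1178, +0.9930)
n_3 = (-0.9971, -0.0765)
  (0,1): δ = 88.87°  ·
  (0,2): δ = 13.20°  ✓
  (0,3): δ = 74.42°  ✓
  (1,2): δ = 104.33°  ·
  (1,3): δ = 16.71°  ✓
  (2,3): δ = 92.38°  ·
antipodal pairs: 3

count = 3; pairs: (0,2), (0,3), (1,3)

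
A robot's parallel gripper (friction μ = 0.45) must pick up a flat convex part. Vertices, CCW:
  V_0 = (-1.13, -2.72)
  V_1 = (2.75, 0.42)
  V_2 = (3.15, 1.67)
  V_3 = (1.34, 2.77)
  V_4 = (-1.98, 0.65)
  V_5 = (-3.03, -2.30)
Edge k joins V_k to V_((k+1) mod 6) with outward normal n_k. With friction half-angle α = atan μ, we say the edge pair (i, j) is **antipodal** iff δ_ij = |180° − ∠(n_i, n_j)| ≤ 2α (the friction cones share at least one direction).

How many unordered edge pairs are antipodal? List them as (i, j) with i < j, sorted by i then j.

count = 6; pairs: (0,3), (0,4), (1,3), (1,4), (2,5), (3,5)

α = atan 0.45 = 24.23°;  2α = 48.46°
n_0 = (+0.6291, -0.7773)
n_1 = (+0.9524, -0.3048)
n_2 = (+0.5193, +0.8546)
n_3 = (-0.5382, +0.8428)
n_4 = (-0.9421, +0.3353)
n_5 = (-0.2158, -0.9764)
  (0,1): δ = 146.73°  ·
  (0,2): δ = 70.27°  ·
  (0,3): δ = 6.42°  ✓
  (0,4): δ = 31.43°  ✓
  (0,5): δ = 128.55°  ·
  (1,2): δ = 103.54°  ·
  (1,3): δ = 39.69°  ✓
  (1,4): δ = 1.85°  ✓
  (1,5): δ = 95.28°  ·
  (2,3): δ = 116.15°  ·
  (2,4): δ = 78.30°  ·
  (2,5): δ = 18.82°  ✓
  (3,4): δ = 142.15°  ·
  (3,5): δ = 45.03°  ✓
  (4,5): δ = 82.87°  ·
antipodal pairs: 6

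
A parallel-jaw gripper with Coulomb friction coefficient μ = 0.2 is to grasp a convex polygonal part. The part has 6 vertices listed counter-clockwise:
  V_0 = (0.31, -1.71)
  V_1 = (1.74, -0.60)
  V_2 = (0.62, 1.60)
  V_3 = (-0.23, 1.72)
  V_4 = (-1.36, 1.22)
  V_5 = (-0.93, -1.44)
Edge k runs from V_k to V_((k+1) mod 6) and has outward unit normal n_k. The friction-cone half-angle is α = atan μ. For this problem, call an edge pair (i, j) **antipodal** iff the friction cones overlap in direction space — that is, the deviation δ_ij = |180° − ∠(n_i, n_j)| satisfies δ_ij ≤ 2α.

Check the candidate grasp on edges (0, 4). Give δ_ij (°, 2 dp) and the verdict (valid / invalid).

α = atan 0.2 = 11.31°;  2α = 22.62°
edge 0: e_0 = (+1.43, +1.11);  n_0 = (+0.6132, -0.7899)
edge 4: e_4 = (+0.43, -2.66);  n_4 = (-0.9872, -0.1596)
∠(n_0, n_4) = 118.64°
δ = |180° − 118.64°| = 61.36°
61.36° > 2α = 22.62°  →  invalid

δ = 61.36°, invalid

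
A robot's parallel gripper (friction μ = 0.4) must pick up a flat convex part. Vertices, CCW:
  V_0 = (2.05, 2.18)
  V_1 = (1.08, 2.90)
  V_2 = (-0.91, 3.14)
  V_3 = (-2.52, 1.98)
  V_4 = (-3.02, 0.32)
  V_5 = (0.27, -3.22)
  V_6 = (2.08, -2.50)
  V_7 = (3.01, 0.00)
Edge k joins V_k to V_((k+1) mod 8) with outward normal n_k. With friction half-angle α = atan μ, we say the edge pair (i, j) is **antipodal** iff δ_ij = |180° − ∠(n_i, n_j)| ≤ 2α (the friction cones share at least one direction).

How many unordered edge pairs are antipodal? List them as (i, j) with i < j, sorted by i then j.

count = 8; pairs: (0,4), (1,4), (1,5), (2,5), (2,6), (3,6), (3,7), (4,7)

α = atan 0.4 = 21.80°;  2α = 43.60°
n_0 = (+0.5960, +0.8030)
n_1 = (+0.1197, +0.9928)
n_2 = (-0.5846, +0.8113)
n_3 = (-0.9575, +0.2884)
n_4 = (-0.7325, -0.6808)
n_5 = (+0.3696, -0.9292)
n_6 = (+0.9373, -0.3487)
n_7 = (+0.9152, +0.4030)
  (0,1): δ = 150.29°  ·
  (0,2): δ = 107.64°  ·
  (0,3): δ = 70.18°  ·
  (0,4): δ = 10.51°  ✓
  (0,5): δ = 58.28°  ·
  (0,6): δ = 106.18°  ·
  (0,7): δ = 150.35°  ·
  (1,2): δ = 137.35°  ·
  (1,3): δ = 99.89°  ·
  (1,4): δ = 40.22°  ✓
  (1,5): δ = 28.57°  ✓
  (1,6): δ = 76.47°  ·
  (1,7): δ = 120.64°  ·
  (2,3): δ = 142.54°  ·
  (2,4): δ = 82.87°  ·
  (2,5): δ = 14.08°  ✓
  (2,6): δ = 33.82°  ✓
  (2,7): δ = 77.99°  ·
  (3,4): δ = 120.33°  ·
  (3,5): δ = 51.55°  ·
  (3,6): δ = 3.64°  ✓
  (3,7): δ = 40.53°  ✓
  (4,5): δ = 111.21°  ·
  (4,6): δ = 63.31°  ·
  (4,7): δ = 19.14°  ✓
  (5,6): δ = 132.10°  ·
  (5,7): δ = 87.93°  ·
  (6,7): δ = 135.83°  ·
antipodal pairs: 8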